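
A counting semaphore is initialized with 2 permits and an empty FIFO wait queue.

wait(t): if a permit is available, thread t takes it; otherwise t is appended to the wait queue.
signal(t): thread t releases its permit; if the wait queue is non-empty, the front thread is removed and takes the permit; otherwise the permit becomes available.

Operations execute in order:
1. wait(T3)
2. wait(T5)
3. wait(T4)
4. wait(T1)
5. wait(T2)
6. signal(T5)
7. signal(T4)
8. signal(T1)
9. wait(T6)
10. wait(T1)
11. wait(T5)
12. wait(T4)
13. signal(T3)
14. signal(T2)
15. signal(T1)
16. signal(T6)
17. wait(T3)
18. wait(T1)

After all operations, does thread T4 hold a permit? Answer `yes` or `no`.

Step 1: wait(T3) -> count=1 queue=[] holders={T3}
Step 2: wait(T5) -> count=0 queue=[] holders={T3,T5}
Step 3: wait(T4) -> count=0 queue=[T4] holders={T3,T5}
Step 4: wait(T1) -> count=0 queue=[T4,T1] holders={T3,T5}
Step 5: wait(T2) -> count=0 queue=[T4,T1,T2] holders={T3,T5}
Step 6: signal(T5) -> count=0 queue=[T1,T2] holders={T3,T4}
Step 7: signal(T4) -> count=0 queue=[T2] holders={T1,T3}
Step 8: signal(T1) -> count=0 queue=[] holders={T2,T3}
Step 9: wait(T6) -> count=0 queue=[T6] holders={T2,T3}
Step 10: wait(T1) -> count=0 queue=[T6,T1] holders={T2,T3}
Step 11: wait(T5) -> count=0 queue=[T6,T1,T5] holders={T2,T3}
Step 12: wait(T4) -> count=0 queue=[T6,T1,T5,T4] holders={T2,T3}
Step 13: signal(T3) -> count=0 queue=[T1,T5,T4] holders={T2,T6}
Step 14: signal(T2) -> count=0 queue=[T5,T4] holders={T1,T6}
Step 15: signal(T1) -> count=0 queue=[T4] holders={T5,T6}
Step 16: signal(T6) -> count=0 queue=[] holders={T4,T5}
Step 17: wait(T3) -> count=0 queue=[T3] holders={T4,T5}
Step 18: wait(T1) -> count=0 queue=[T3,T1] holders={T4,T5}
Final holders: {T4,T5} -> T4 in holders

Answer: yes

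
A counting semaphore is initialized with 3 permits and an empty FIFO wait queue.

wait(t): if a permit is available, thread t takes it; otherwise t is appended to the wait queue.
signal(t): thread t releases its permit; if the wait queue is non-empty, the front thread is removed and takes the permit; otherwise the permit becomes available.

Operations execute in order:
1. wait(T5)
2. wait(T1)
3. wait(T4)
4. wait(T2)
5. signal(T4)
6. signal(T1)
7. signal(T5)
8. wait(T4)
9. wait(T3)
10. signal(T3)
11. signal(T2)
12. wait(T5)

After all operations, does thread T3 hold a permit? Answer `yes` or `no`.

Answer: no

Derivation:
Step 1: wait(T5) -> count=2 queue=[] holders={T5}
Step 2: wait(T1) -> count=1 queue=[] holders={T1,T5}
Step 3: wait(T4) -> count=0 queue=[] holders={T1,T4,T5}
Step 4: wait(T2) -> count=0 queue=[T2] holders={T1,T4,T5}
Step 5: signal(T4) -> count=0 queue=[] holders={T1,T2,T5}
Step 6: signal(T1) -> count=1 queue=[] holders={T2,T5}
Step 7: signal(T5) -> count=2 queue=[] holders={T2}
Step 8: wait(T4) -> count=1 queue=[] holders={T2,T4}
Step 9: wait(T3) -> count=0 queue=[] holders={T2,T3,T4}
Step 10: signal(T3) -> count=1 queue=[] holders={T2,T4}
Step 11: signal(T2) -> count=2 queue=[] holders={T4}
Step 12: wait(T5) -> count=1 queue=[] holders={T4,T5}
Final holders: {T4,T5} -> T3 not in holders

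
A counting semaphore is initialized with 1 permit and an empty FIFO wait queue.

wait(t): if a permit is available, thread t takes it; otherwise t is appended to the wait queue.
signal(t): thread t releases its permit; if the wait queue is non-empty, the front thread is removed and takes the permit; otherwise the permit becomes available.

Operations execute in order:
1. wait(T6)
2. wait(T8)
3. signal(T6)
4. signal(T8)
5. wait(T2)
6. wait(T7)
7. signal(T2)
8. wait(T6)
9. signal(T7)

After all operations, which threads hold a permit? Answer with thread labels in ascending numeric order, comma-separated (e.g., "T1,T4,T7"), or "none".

Answer: T6

Derivation:
Step 1: wait(T6) -> count=0 queue=[] holders={T6}
Step 2: wait(T8) -> count=0 queue=[T8] holders={T6}
Step 3: signal(T6) -> count=0 queue=[] holders={T8}
Step 4: signal(T8) -> count=1 queue=[] holders={none}
Step 5: wait(T2) -> count=0 queue=[] holders={T2}
Step 6: wait(T7) -> count=0 queue=[T7] holders={T2}
Step 7: signal(T2) -> count=0 queue=[] holders={T7}
Step 8: wait(T6) -> count=0 queue=[T6] holders={T7}
Step 9: signal(T7) -> count=0 queue=[] holders={T6}
Final holders: T6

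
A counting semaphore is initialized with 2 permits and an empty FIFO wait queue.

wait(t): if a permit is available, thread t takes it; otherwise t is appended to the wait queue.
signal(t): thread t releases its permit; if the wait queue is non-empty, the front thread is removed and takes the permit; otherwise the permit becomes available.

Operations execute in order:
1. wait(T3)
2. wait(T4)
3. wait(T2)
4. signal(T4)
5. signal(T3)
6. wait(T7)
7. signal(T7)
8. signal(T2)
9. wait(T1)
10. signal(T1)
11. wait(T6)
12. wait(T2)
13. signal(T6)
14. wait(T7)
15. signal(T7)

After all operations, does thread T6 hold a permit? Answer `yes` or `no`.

Answer: no

Derivation:
Step 1: wait(T3) -> count=1 queue=[] holders={T3}
Step 2: wait(T4) -> count=0 queue=[] holders={T3,T4}
Step 3: wait(T2) -> count=0 queue=[T2] holders={T3,T4}
Step 4: signal(T4) -> count=0 queue=[] holders={T2,T3}
Step 5: signal(T3) -> count=1 queue=[] holders={T2}
Step 6: wait(T7) -> count=0 queue=[] holders={T2,T7}
Step 7: signal(T7) -> count=1 queue=[] holders={T2}
Step 8: signal(T2) -> count=2 queue=[] holders={none}
Step 9: wait(T1) -> count=1 queue=[] holders={T1}
Step 10: signal(T1) -> count=2 queue=[] holders={none}
Step 11: wait(T6) -> count=1 queue=[] holders={T6}
Step 12: wait(T2) -> count=0 queue=[] holders={T2,T6}
Step 13: signal(T6) -> count=1 queue=[] holders={T2}
Step 14: wait(T7) -> count=0 queue=[] holders={T2,T7}
Step 15: signal(T7) -> count=1 queue=[] holders={T2}
Final holders: {T2} -> T6 not in holders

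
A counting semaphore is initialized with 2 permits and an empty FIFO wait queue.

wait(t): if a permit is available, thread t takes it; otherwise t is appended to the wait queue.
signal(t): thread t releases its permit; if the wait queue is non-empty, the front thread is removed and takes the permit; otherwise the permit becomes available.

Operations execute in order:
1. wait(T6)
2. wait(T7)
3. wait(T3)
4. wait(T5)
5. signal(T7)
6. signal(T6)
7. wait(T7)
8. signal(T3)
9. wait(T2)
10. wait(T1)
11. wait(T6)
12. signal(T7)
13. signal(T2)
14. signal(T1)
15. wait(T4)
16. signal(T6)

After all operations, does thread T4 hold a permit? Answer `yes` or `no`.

Step 1: wait(T6) -> count=1 queue=[] holders={T6}
Step 2: wait(T7) -> count=0 queue=[] holders={T6,T7}
Step 3: wait(T3) -> count=0 queue=[T3] holders={T6,T7}
Step 4: wait(T5) -> count=0 queue=[T3,T5] holders={T6,T7}
Step 5: signal(T7) -> count=0 queue=[T5] holders={T3,T6}
Step 6: signal(T6) -> count=0 queue=[] holders={T3,T5}
Step 7: wait(T7) -> count=0 queue=[T7] holders={T3,T5}
Step 8: signal(T3) -> count=0 queue=[] holders={T5,T7}
Step 9: wait(T2) -> count=0 queue=[T2] holders={T5,T7}
Step 10: wait(T1) -> count=0 queue=[T2,T1] holders={T5,T7}
Step 11: wait(T6) -> count=0 queue=[T2,T1,T6] holders={T5,T7}
Step 12: signal(T7) -> count=0 queue=[T1,T6] holders={T2,T5}
Step 13: signal(T2) -> count=0 queue=[T6] holders={T1,T5}
Step 14: signal(T1) -> count=0 queue=[] holders={T5,T6}
Step 15: wait(T4) -> count=0 queue=[T4] holders={T5,T6}
Step 16: signal(T6) -> count=0 queue=[] holders={T4,T5}
Final holders: {T4,T5} -> T4 in holders

Answer: yes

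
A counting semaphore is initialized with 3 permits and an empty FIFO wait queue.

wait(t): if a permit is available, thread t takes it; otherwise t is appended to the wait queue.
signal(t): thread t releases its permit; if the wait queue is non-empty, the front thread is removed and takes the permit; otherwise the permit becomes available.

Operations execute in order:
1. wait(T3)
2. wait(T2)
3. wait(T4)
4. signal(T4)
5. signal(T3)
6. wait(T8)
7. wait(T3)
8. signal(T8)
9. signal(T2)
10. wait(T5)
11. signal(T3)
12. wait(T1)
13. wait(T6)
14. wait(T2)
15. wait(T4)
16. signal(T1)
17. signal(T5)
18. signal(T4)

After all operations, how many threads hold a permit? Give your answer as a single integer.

Answer: 2

Derivation:
Step 1: wait(T3) -> count=2 queue=[] holders={T3}
Step 2: wait(T2) -> count=1 queue=[] holders={T2,T3}
Step 3: wait(T4) -> count=0 queue=[] holders={T2,T3,T4}
Step 4: signal(T4) -> count=1 queue=[] holders={T2,T3}
Step 5: signal(T3) -> count=2 queue=[] holders={T2}
Step 6: wait(T8) -> count=1 queue=[] holders={T2,T8}
Step 7: wait(T3) -> count=0 queue=[] holders={T2,T3,T8}
Step 8: signal(T8) -> count=1 queue=[] holders={T2,T3}
Step 9: signal(T2) -> count=2 queue=[] holders={T3}
Step 10: wait(T5) -> count=1 queue=[] holders={T3,T5}
Step 11: signal(T3) -> count=2 queue=[] holders={T5}
Step 12: wait(T1) -> count=1 queue=[] holders={T1,T5}
Step 13: wait(T6) -> count=0 queue=[] holders={T1,T5,T6}
Step 14: wait(T2) -> count=0 queue=[T2] holders={T1,T5,T6}
Step 15: wait(T4) -> count=0 queue=[T2,T4] holders={T1,T5,T6}
Step 16: signal(T1) -> count=0 queue=[T4] holders={T2,T5,T6}
Step 17: signal(T5) -> count=0 queue=[] holders={T2,T4,T6}
Step 18: signal(T4) -> count=1 queue=[] holders={T2,T6}
Final holders: {T2,T6} -> 2 thread(s)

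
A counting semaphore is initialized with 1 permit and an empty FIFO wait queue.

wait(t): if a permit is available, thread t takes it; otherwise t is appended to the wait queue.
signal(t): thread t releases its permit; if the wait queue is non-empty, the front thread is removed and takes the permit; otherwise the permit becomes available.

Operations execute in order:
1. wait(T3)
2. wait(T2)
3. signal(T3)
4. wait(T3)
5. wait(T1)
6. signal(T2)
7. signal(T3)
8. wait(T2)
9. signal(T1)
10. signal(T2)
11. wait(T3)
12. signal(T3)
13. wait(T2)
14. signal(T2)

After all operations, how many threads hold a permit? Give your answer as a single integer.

Answer: 0

Derivation:
Step 1: wait(T3) -> count=0 queue=[] holders={T3}
Step 2: wait(T2) -> count=0 queue=[T2] holders={T3}
Step 3: signal(T3) -> count=0 queue=[] holders={T2}
Step 4: wait(T3) -> count=0 queue=[T3] holders={T2}
Step 5: wait(T1) -> count=0 queue=[T3,T1] holders={T2}
Step 6: signal(T2) -> count=0 queue=[T1] holders={T3}
Step 7: signal(T3) -> count=0 queue=[] holders={T1}
Step 8: wait(T2) -> count=0 queue=[T2] holders={T1}
Step 9: signal(T1) -> count=0 queue=[] holders={T2}
Step 10: signal(T2) -> count=1 queue=[] holders={none}
Step 11: wait(T3) -> count=0 queue=[] holders={T3}
Step 12: signal(T3) -> count=1 queue=[] holders={none}
Step 13: wait(T2) -> count=0 queue=[] holders={T2}
Step 14: signal(T2) -> count=1 queue=[] holders={none}
Final holders: {none} -> 0 thread(s)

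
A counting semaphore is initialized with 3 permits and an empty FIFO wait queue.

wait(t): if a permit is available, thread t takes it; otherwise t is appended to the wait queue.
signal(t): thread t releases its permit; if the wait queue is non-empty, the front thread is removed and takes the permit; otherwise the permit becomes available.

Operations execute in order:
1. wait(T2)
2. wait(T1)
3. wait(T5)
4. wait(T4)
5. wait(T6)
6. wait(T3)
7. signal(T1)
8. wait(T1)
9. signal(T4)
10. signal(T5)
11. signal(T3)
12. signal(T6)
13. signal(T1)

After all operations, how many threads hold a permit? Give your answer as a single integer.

Answer: 1

Derivation:
Step 1: wait(T2) -> count=2 queue=[] holders={T2}
Step 2: wait(T1) -> count=1 queue=[] holders={T1,T2}
Step 3: wait(T5) -> count=0 queue=[] holders={T1,T2,T5}
Step 4: wait(T4) -> count=0 queue=[T4] holders={T1,T2,T5}
Step 5: wait(T6) -> count=0 queue=[T4,T6] holders={T1,T2,T5}
Step 6: wait(T3) -> count=0 queue=[T4,T6,T3] holders={T1,T2,T5}
Step 7: signal(T1) -> count=0 queue=[T6,T3] holders={T2,T4,T5}
Step 8: wait(T1) -> count=0 queue=[T6,T3,T1] holders={T2,T4,T5}
Step 9: signal(T4) -> count=0 queue=[T3,T1] holders={T2,T5,T6}
Step 10: signal(T5) -> count=0 queue=[T1] holders={T2,T3,T6}
Step 11: signal(T3) -> count=0 queue=[] holders={T1,T2,T6}
Step 12: signal(T6) -> count=1 queue=[] holders={T1,T2}
Step 13: signal(T1) -> count=2 queue=[] holders={T2}
Final holders: {T2} -> 1 thread(s)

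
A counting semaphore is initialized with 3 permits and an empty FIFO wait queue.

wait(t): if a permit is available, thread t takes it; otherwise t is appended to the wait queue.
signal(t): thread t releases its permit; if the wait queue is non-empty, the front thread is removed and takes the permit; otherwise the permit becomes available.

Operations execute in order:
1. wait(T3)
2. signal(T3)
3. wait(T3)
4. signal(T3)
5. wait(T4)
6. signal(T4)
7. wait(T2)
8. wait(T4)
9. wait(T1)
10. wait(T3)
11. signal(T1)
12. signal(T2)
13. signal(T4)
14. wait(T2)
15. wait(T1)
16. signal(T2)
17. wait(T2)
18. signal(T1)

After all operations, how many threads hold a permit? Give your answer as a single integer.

Step 1: wait(T3) -> count=2 queue=[] holders={T3}
Step 2: signal(T3) -> count=3 queue=[] holders={none}
Step 3: wait(T3) -> count=2 queue=[] holders={T3}
Step 4: signal(T3) -> count=3 queue=[] holders={none}
Step 5: wait(T4) -> count=2 queue=[] holders={T4}
Step 6: signal(T4) -> count=3 queue=[] holders={none}
Step 7: wait(T2) -> count=2 queue=[] holders={T2}
Step 8: wait(T4) -> count=1 queue=[] holders={T2,T4}
Step 9: wait(T1) -> count=0 queue=[] holders={T1,T2,T4}
Step 10: wait(T3) -> count=0 queue=[T3] holders={T1,T2,T4}
Step 11: signal(T1) -> count=0 queue=[] holders={T2,T3,T4}
Step 12: signal(T2) -> count=1 queue=[] holders={T3,T4}
Step 13: signal(T4) -> count=2 queue=[] holders={T3}
Step 14: wait(T2) -> count=1 queue=[] holders={T2,T3}
Step 15: wait(T1) -> count=0 queue=[] holders={T1,T2,T3}
Step 16: signal(T2) -> count=1 queue=[] holders={T1,T3}
Step 17: wait(T2) -> count=0 queue=[] holders={T1,T2,T3}
Step 18: signal(T1) -> count=1 queue=[] holders={T2,T3}
Final holders: {T2,T3} -> 2 thread(s)

Answer: 2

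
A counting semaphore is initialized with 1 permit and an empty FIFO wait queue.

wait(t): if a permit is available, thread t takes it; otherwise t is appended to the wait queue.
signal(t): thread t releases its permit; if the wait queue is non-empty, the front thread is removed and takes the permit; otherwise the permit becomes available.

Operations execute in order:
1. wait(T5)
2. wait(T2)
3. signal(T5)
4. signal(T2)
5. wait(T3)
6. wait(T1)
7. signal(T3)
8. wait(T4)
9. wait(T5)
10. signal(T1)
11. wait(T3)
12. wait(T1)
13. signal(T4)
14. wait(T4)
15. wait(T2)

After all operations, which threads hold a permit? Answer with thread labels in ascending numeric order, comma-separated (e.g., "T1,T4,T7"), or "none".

Step 1: wait(T5) -> count=0 queue=[] holders={T5}
Step 2: wait(T2) -> count=0 queue=[T2] holders={T5}
Step 3: signal(T5) -> count=0 queue=[] holders={T2}
Step 4: signal(T2) -> count=1 queue=[] holders={none}
Step 5: wait(T3) -> count=0 queue=[] holders={T3}
Step 6: wait(T1) -> count=0 queue=[T1] holders={T3}
Step 7: signal(T3) -> count=0 queue=[] holders={T1}
Step 8: wait(T4) -> count=0 queue=[T4] holders={T1}
Step 9: wait(T5) -> count=0 queue=[T4,T5] holders={T1}
Step 10: signal(T1) -> count=0 queue=[T5] holders={T4}
Step 11: wait(T3) -> count=0 queue=[T5,T3] holders={T4}
Step 12: wait(T1) -> count=0 queue=[T5,T3,T1] holders={T4}
Step 13: signal(T4) -> count=0 queue=[T3,T1] holders={T5}
Step 14: wait(T4) -> count=0 queue=[T3,T1,T4] holders={T5}
Step 15: wait(T2) -> count=0 queue=[T3,T1,T4,T2] holders={T5}
Final holders: T5

Answer: T5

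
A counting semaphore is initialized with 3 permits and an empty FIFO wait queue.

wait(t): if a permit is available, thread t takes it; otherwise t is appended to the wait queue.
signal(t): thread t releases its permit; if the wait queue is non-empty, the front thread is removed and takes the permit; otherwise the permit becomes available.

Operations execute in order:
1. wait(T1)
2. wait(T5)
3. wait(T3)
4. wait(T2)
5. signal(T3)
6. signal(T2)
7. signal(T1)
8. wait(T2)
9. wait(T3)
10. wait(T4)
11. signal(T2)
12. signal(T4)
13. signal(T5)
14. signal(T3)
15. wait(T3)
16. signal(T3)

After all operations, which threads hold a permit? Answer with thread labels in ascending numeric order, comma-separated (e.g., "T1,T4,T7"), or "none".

Answer: none

Derivation:
Step 1: wait(T1) -> count=2 queue=[] holders={T1}
Step 2: wait(T5) -> count=1 queue=[] holders={T1,T5}
Step 3: wait(T3) -> count=0 queue=[] holders={T1,T3,T5}
Step 4: wait(T2) -> count=0 queue=[T2] holders={T1,T3,T5}
Step 5: signal(T3) -> count=0 queue=[] holders={T1,T2,T5}
Step 6: signal(T2) -> count=1 queue=[] holders={T1,T5}
Step 7: signal(T1) -> count=2 queue=[] holders={T5}
Step 8: wait(T2) -> count=1 queue=[] holders={T2,T5}
Step 9: wait(T3) -> count=0 queue=[] holders={T2,T3,T5}
Step 10: wait(T4) -> count=0 queue=[T4] holders={T2,T3,T5}
Step 11: signal(T2) -> count=0 queue=[] holders={T3,T4,T5}
Step 12: signal(T4) -> count=1 queue=[] holders={T3,T5}
Step 13: signal(T5) -> count=2 queue=[] holders={T3}
Step 14: signal(T3) -> count=3 queue=[] holders={none}
Step 15: wait(T3) -> count=2 queue=[] holders={T3}
Step 16: signal(T3) -> count=3 queue=[] holders={none}
Final holders: none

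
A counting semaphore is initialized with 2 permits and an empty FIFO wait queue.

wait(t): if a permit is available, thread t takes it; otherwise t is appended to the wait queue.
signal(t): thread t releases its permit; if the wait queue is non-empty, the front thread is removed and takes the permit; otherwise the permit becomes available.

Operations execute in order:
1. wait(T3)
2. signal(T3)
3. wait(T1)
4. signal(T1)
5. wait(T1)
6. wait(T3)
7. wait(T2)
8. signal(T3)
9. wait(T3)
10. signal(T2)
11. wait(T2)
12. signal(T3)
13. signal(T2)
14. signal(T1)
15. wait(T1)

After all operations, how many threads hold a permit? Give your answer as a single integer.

Step 1: wait(T3) -> count=1 queue=[] holders={T3}
Step 2: signal(T3) -> count=2 queue=[] holders={none}
Step 3: wait(T1) -> count=1 queue=[] holders={T1}
Step 4: signal(T1) -> count=2 queue=[] holders={none}
Step 5: wait(T1) -> count=1 queue=[] holders={T1}
Step 6: wait(T3) -> count=0 queue=[] holders={T1,T3}
Step 7: wait(T2) -> count=0 queue=[T2] holders={T1,T3}
Step 8: signal(T3) -> count=0 queue=[] holders={T1,T2}
Step 9: wait(T3) -> count=0 queue=[T3] holders={T1,T2}
Step 10: signal(T2) -> count=0 queue=[] holders={T1,T3}
Step 11: wait(T2) -> count=0 queue=[T2] holders={T1,T3}
Step 12: signal(T3) -> count=0 queue=[] holders={T1,T2}
Step 13: signal(T2) -> count=1 queue=[] holders={T1}
Step 14: signal(T1) -> count=2 queue=[] holders={none}
Step 15: wait(T1) -> count=1 queue=[] holders={T1}
Final holders: {T1} -> 1 thread(s)

Answer: 1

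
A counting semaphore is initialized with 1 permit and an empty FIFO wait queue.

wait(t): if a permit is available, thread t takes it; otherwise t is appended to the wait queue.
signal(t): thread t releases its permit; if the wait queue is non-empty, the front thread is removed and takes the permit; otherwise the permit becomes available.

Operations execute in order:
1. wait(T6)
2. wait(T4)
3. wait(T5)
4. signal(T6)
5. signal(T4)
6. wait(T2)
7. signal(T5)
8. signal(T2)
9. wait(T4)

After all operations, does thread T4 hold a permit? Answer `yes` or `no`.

Step 1: wait(T6) -> count=0 queue=[] holders={T6}
Step 2: wait(T4) -> count=0 queue=[T4] holders={T6}
Step 3: wait(T5) -> count=0 queue=[T4,T5] holders={T6}
Step 4: signal(T6) -> count=0 queue=[T5] holders={T4}
Step 5: signal(T4) -> count=0 queue=[] holders={T5}
Step 6: wait(T2) -> count=0 queue=[T2] holders={T5}
Step 7: signal(T5) -> count=0 queue=[] holders={T2}
Step 8: signal(T2) -> count=1 queue=[] holders={none}
Step 9: wait(T4) -> count=0 queue=[] holders={T4}
Final holders: {T4} -> T4 in holders

Answer: yes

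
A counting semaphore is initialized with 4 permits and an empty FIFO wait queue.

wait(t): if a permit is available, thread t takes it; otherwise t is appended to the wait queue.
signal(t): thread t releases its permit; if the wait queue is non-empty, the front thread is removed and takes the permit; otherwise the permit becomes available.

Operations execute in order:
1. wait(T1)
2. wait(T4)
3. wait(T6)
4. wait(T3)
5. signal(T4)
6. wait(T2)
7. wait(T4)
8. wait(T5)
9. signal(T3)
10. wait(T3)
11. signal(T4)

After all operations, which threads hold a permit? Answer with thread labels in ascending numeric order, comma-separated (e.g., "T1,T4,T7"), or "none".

Answer: T1,T2,T5,T6

Derivation:
Step 1: wait(T1) -> count=3 queue=[] holders={T1}
Step 2: wait(T4) -> count=2 queue=[] holders={T1,T4}
Step 3: wait(T6) -> count=1 queue=[] holders={T1,T4,T6}
Step 4: wait(T3) -> count=0 queue=[] holders={T1,T3,T4,T6}
Step 5: signal(T4) -> count=1 queue=[] holders={T1,T3,T6}
Step 6: wait(T2) -> count=0 queue=[] holders={T1,T2,T3,T6}
Step 7: wait(T4) -> count=0 queue=[T4] holders={T1,T2,T3,T6}
Step 8: wait(T5) -> count=0 queue=[T4,T5] holders={T1,T2,T3,T6}
Step 9: signal(T3) -> count=0 queue=[T5] holders={T1,T2,T4,T6}
Step 10: wait(T3) -> count=0 queue=[T5,T3] holders={T1,T2,T4,T6}
Step 11: signal(T4) -> count=0 queue=[T3] holders={T1,T2,T5,T6}
Final holders: T1,T2,T5,T6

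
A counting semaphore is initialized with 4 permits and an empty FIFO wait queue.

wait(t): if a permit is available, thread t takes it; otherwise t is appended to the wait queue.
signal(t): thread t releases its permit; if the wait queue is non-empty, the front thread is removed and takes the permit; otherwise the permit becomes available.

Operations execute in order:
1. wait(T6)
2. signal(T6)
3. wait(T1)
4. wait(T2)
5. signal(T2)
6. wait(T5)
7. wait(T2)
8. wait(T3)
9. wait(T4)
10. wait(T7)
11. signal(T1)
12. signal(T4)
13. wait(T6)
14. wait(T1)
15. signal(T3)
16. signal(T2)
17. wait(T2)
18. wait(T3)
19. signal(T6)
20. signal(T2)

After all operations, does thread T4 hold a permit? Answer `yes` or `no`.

Step 1: wait(T6) -> count=3 queue=[] holders={T6}
Step 2: signal(T6) -> count=4 queue=[] holders={none}
Step 3: wait(T1) -> count=3 queue=[] holders={T1}
Step 4: wait(T2) -> count=2 queue=[] holders={T1,T2}
Step 5: signal(T2) -> count=3 queue=[] holders={T1}
Step 6: wait(T5) -> count=2 queue=[] holders={T1,T5}
Step 7: wait(T2) -> count=1 queue=[] holders={T1,T2,T5}
Step 8: wait(T3) -> count=0 queue=[] holders={T1,T2,T3,T5}
Step 9: wait(T4) -> count=0 queue=[T4] holders={T1,T2,T3,T5}
Step 10: wait(T7) -> count=0 queue=[T4,T7] holders={T1,T2,T3,T5}
Step 11: signal(T1) -> count=0 queue=[T7] holders={T2,T3,T4,T5}
Step 12: signal(T4) -> count=0 queue=[] holders={T2,T3,T5,T7}
Step 13: wait(T6) -> count=0 queue=[T6] holders={T2,T3,T5,T7}
Step 14: wait(T1) -> count=0 queue=[T6,T1] holders={T2,T3,T5,T7}
Step 15: signal(T3) -> count=0 queue=[T1] holders={T2,T5,T6,T7}
Step 16: signal(T2) -> count=0 queue=[] holders={T1,T5,T6,T7}
Step 17: wait(T2) -> count=0 queue=[T2] holders={T1,T5,T6,T7}
Step 18: wait(T3) -> count=0 queue=[T2,T3] holders={T1,T5,T6,T7}
Step 19: signal(T6) -> count=0 queue=[T3] holders={T1,T2,T5,T7}
Step 20: signal(T2) -> count=0 queue=[] holders={T1,T3,T5,T7}
Final holders: {T1,T3,T5,T7} -> T4 not in holders

Answer: no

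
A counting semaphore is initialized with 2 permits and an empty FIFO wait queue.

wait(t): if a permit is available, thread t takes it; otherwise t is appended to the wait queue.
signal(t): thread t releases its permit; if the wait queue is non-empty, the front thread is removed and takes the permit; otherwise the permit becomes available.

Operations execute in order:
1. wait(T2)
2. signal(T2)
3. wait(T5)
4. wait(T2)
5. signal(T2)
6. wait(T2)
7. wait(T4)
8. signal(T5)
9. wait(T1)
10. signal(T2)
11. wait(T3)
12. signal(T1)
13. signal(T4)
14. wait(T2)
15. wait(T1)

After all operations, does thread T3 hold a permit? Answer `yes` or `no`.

Answer: yes

Derivation:
Step 1: wait(T2) -> count=1 queue=[] holders={T2}
Step 2: signal(T2) -> count=2 queue=[] holders={none}
Step 3: wait(T5) -> count=1 queue=[] holders={T5}
Step 4: wait(T2) -> count=0 queue=[] holders={T2,T5}
Step 5: signal(T2) -> count=1 queue=[] holders={T5}
Step 6: wait(T2) -> count=0 queue=[] holders={T2,T5}
Step 7: wait(T4) -> count=0 queue=[T4] holders={T2,T5}
Step 8: signal(T5) -> count=0 queue=[] holders={T2,T4}
Step 9: wait(T1) -> count=0 queue=[T1] holders={T2,T4}
Step 10: signal(T2) -> count=0 queue=[] holders={T1,T4}
Step 11: wait(T3) -> count=0 queue=[T3] holders={T1,T4}
Step 12: signal(T1) -> count=0 queue=[] holders={T3,T4}
Step 13: signal(T4) -> count=1 queue=[] holders={T3}
Step 14: wait(T2) -> count=0 queue=[] holders={T2,T3}
Step 15: wait(T1) -> count=0 queue=[T1] holders={T2,T3}
Final holders: {T2,T3} -> T3 in holders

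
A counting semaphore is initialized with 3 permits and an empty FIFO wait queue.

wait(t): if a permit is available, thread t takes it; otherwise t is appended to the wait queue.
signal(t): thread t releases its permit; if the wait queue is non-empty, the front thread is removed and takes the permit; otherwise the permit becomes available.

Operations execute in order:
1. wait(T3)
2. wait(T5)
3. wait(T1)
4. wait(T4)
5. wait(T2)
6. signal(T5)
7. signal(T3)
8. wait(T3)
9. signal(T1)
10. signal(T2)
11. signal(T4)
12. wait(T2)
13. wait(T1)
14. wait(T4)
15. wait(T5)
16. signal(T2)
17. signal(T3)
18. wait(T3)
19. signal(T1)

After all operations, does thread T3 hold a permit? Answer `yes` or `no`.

Answer: yes

Derivation:
Step 1: wait(T3) -> count=2 queue=[] holders={T3}
Step 2: wait(T5) -> count=1 queue=[] holders={T3,T5}
Step 3: wait(T1) -> count=0 queue=[] holders={T1,T3,T5}
Step 4: wait(T4) -> count=0 queue=[T4] holders={T1,T3,T5}
Step 5: wait(T2) -> count=0 queue=[T4,T2] holders={T1,T3,T5}
Step 6: signal(T5) -> count=0 queue=[T2] holders={T1,T3,T4}
Step 7: signal(T3) -> count=0 queue=[] holders={T1,T2,T4}
Step 8: wait(T3) -> count=0 queue=[T3] holders={T1,T2,T4}
Step 9: signal(T1) -> count=0 queue=[] holders={T2,T3,T4}
Step 10: signal(T2) -> count=1 queue=[] holders={T3,T4}
Step 11: signal(T4) -> count=2 queue=[] holders={T3}
Step 12: wait(T2) -> count=1 queue=[] holders={T2,T3}
Step 13: wait(T1) -> count=0 queue=[] holders={T1,T2,T3}
Step 14: wait(T4) -> count=0 queue=[T4] holders={T1,T2,T3}
Step 15: wait(T5) -> count=0 queue=[T4,T5] holders={T1,T2,T3}
Step 16: signal(T2) -> count=0 queue=[T5] holders={T1,T3,T4}
Step 17: signal(T3) -> count=0 queue=[] holders={T1,T4,T5}
Step 18: wait(T3) -> count=0 queue=[T3] holders={T1,T4,T5}
Step 19: signal(T1) -> count=0 queue=[] holders={T3,T4,T5}
Final holders: {T3,T4,T5} -> T3 in holders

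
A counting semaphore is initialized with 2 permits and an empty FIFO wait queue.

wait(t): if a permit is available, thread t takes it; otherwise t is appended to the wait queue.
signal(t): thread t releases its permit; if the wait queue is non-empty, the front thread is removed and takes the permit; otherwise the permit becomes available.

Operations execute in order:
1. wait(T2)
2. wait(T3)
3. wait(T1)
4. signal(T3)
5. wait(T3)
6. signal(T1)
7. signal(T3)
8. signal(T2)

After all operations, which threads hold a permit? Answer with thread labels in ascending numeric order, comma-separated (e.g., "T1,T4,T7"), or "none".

Step 1: wait(T2) -> count=1 queue=[] holders={T2}
Step 2: wait(T3) -> count=0 queue=[] holders={T2,T3}
Step 3: wait(T1) -> count=0 queue=[T1] holders={T2,T3}
Step 4: signal(T3) -> count=0 queue=[] holders={T1,T2}
Step 5: wait(T3) -> count=0 queue=[T3] holders={T1,T2}
Step 6: signal(T1) -> count=0 queue=[] holders={T2,T3}
Step 7: signal(T3) -> count=1 queue=[] holders={T2}
Step 8: signal(T2) -> count=2 queue=[] holders={none}
Final holders: none

Answer: none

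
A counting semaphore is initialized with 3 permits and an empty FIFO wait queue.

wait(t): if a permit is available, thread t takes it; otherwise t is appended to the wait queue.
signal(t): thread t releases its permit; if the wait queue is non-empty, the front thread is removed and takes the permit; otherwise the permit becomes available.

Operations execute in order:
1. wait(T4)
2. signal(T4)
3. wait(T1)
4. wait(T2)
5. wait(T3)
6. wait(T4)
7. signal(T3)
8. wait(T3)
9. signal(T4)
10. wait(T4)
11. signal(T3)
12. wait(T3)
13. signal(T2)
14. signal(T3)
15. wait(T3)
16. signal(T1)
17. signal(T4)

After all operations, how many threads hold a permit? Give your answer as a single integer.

Step 1: wait(T4) -> count=2 queue=[] holders={T4}
Step 2: signal(T4) -> count=3 queue=[] holders={none}
Step 3: wait(T1) -> count=2 queue=[] holders={T1}
Step 4: wait(T2) -> count=1 queue=[] holders={T1,T2}
Step 5: wait(T3) -> count=0 queue=[] holders={T1,T2,T3}
Step 6: wait(T4) -> count=0 queue=[T4] holders={T1,T2,T3}
Step 7: signal(T3) -> count=0 queue=[] holders={T1,T2,T4}
Step 8: wait(T3) -> count=0 queue=[T3] holders={T1,T2,T4}
Step 9: signal(T4) -> count=0 queue=[] holders={T1,T2,T3}
Step 10: wait(T4) -> count=0 queue=[T4] holders={T1,T2,T3}
Step 11: signal(T3) -> count=0 queue=[] holders={T1,T2,T4}
Step 12: wait(T3) -> count=0 queue=[T3] holders={T1,T2,T4}
Step 13: signal(T2) -> count=0 queue=[] holders={T1,T3,T4}
Step 14: signal(T3) -> count=1 queue=[] holders={T1,T4}
Step 15: wait(T3) -> count=0 queue=[] holders={T1,T3,T4}
Step 16: signal(T1) -> count=1 queue=[] holders={T3,T4}
Step 17: signal(T4) -> count=2 queue=[] holders={T3}
Final holders: {T3} -> 1 thread(s)

Answer: 1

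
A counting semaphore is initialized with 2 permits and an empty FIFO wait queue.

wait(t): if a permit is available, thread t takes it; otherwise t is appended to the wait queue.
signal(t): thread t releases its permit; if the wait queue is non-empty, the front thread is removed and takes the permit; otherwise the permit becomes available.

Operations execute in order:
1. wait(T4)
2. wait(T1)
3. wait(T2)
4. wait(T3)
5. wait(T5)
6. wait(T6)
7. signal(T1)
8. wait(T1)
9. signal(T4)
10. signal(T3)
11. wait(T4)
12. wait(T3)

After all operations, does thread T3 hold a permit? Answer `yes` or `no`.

Answer: no

Derivation:
Step 1: wait(T4) -> count=1 queue=[] holders={T4}
Step 2: wait(T1) -> count=0 queue=[] holders={T1,T4}
Step 3: wait(T2) -> count=0 queue=[T2] holders={T1,T4}
Step 4: wait(T3) -> count=0 queue=[T2,T3] holders={T1,T4}
Step 5: wait(T5) -> count=0 queue=[T2,T3,T5] holders={T1,T4}
Step 6: wait(T6) -> count=0 queue=[T2,T3,T5,T6] holders={T1,T4}
Step 7: signal(T1) -> count=0 queue=[T3,T5,T6] holders={T2,T4}
Step 8: wait(T1) -> count=0 queue=[T3,T5,T6,T1] holders={T2,T4}
Step 9: signal(T4) -> count=0 queue=[T5,T6,T1] holders={T2,T3}
Step 10: signal(T3) -> count=0 queue=[T6,T1] holders={T2,T5}
Step 11: wait(T4) -> count=0 queue=[T6,T1,T4] holders={T2,T5}
Step 12: wait(T3) -> count=0 queue=[T6,T1,T4,T3] holders={T2,T5}
Final holders: {T2,T5} -> T3 not in holders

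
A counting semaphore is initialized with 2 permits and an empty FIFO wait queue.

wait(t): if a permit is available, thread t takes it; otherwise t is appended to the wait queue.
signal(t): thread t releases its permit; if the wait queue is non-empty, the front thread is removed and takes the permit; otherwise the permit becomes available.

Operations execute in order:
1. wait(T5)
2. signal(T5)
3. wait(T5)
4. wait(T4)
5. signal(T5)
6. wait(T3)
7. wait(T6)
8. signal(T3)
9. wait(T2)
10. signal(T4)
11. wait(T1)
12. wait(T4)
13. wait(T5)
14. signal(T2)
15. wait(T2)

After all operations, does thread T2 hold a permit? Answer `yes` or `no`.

Answer: no

Derivation:
Step 1: wait(T5) -> count=1 queue=[] holders={T5}
Step 2: signal(T5) -> count=2 queue=[] holders={none}
Step 3: wait(T5) -> count=1 queue=[] holders={T5}
Step 4: wait(T4) -> count=0 queue=[] holders={T4,T5}
Step 5: signal(T5) -> count=1 queue=[] holders={T4}
Step 6: wait(T3) -> count=0 queue=[] holders={T3,T4}
Step 7: wait(T6) -> count=0 queue=[T6] holders={T3,T4}
Step 8: signal(T3) -> count=0 queue=[] holders={T4,T6}
Step 9: wait(T2) -> count=0 queue=[T2] holders={T4,T6}
Step 10: signal(T4) -> count=0 queue=[] holders={T2,T6}
Step 11: wait(T1) -> count=0 queue=[T1] holders={T2,T6}
Step 12: wait(T4) -> count=0 queue=[T1,T4] holders={T2,T6}
Step 13: wait(T5) -> count=0 queue=[T1,T4,T5] holders={T2,T6}
Step 14: signal(T2) -> count=0 queue=[T4,T5] holders={T1,T6}
Step 15: wait(T2) -> count=0 queue=[T4,T5,T2] holders={T1,T6}
Final holders: {T1,T6} -> T2 not in holders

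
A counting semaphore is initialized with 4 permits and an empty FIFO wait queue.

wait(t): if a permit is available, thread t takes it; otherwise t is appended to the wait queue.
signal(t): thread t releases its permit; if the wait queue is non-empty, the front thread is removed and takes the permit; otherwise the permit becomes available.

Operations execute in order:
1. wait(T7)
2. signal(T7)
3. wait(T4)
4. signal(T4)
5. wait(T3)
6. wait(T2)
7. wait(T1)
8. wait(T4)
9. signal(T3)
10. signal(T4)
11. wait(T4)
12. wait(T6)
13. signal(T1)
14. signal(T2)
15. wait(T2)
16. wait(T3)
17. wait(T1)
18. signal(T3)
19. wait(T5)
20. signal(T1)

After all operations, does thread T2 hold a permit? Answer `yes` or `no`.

Step 1: wait(T7) -> count=3 queue=[] holders={T7}
Step 2: signal(T7) -> count=4 queue=[] holders={none}
Step 3: wait(T4) -> count=3 queue=[] holders={T4}
Step 4: signal(T4) -> count=4 queue=[] holders={none}
Step 5: wait(T3) -> count=3 queue=[] holders={T3}
Step 6: wait(T2) -> count=2 queue=[] holders={T2,T3}
Step 7: wait(T1) -> count=1 queue=[] holders={T1,T2,T3}
Step 8: wait(T4) -> count=0 queue=[] holders={T1,T2,T3,T4}
Step 9: signal(T3) -> count=1 queue=[] holders={T1,T2,T4}
Step 10: signal(T4) -> count=2 queue=[] holders={T1,T2}
Step 11: wait(T4) -> count=1 queue=[] holders={T1,T2,T4}
Step 12: wait(T6) -> count=0 queue=[] holders={T1,T2,T4,T6}
Step 13: signal(T1) -> count=1 queue=[] holders={T2,T4,T6}
Step 14: signal(T2) -> count=2 queue=[] holders={T4,T6}
Step 15: wait(T2) -> count=1 queue=[] holders={T2,T4,T6}
Step 16: wait(T3) -> count=0 queue=[] holders={T2,T3,T4,T6}
Step 17: wait(T1) -> count=0 queue=[T1] holders={T2,T3,T4,T6}
Step 18: signal(T3) -> count=0 queue=[] holders={T1,T2,T4,T6}
Step 19: wait(T5) -> count=0 queue=[T5] holders={T1,T2,T4,T6}
Step 20: signal(T1) -> count=0 queue=[] holders={T2,T4,T5,T6}
Final holders: {T2,T4,T5,T6} -> T2 in holders

Answer: yes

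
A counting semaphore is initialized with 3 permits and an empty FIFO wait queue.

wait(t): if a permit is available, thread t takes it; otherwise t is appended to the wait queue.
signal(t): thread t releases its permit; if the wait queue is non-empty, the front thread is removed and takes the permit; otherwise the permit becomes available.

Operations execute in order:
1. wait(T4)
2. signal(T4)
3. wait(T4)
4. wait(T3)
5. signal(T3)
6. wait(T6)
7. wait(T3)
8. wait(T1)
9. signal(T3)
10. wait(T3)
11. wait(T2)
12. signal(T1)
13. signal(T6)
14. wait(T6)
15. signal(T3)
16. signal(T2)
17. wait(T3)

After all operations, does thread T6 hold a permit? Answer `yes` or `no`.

Answer: yes

Derivation:
Step 1: wait(T4) -> count=2 queue=[] holders={T4}
Step 2: signal(T4) -> count=3 queue=[] holders={none}
Step 3: wait(T4) -> count=2 queue=[] holders={T4}
Step 4: wait(T3) -> count=1 queue=[] holders={T3,T4}
Step 5: signal(T3) -> count=2 queue=[] holders={T4}
Step 6: wait(T6) -> count=1 queue=[] holders={T4,T6}
Step 7: wait(T3) -> count=0 queue=[] holders={T3,T4,T6}
Step 8: wait(T1) -> count=0 queue=[T1] holders={T3,T4,T6}
Step 9: signal(T3) -> count=0 queue=[] holders={T1,T4,T6}
Step 10: wait(T3) -> count=0 queue=[T3] holders={T1,T4,T6}
Step 11: wait(T2) -> count=0 queue=[T3,T2] holders={T1,T4,T6}
Step 12: signal(T1) -> count=0 queue=[T2] holders={T3,T4,T6}
Step 13: signal(T6) -> count=0 queue=[] holders={T2,T3,T4}
Step 14: wait(T6) -> count=0 queue=[T6] holders={T2,T3,T4}
Step 15: signal(T3) -> count=0 queue=[] holders={T2,T4,T6}
Step 16: signal(T2) -> count=1 queue=[] holders={T4,T6}
Step 17: wait(T3) -> count=0 queue=[] holders={T3,T4,T6}
Final holders: {T3,T4,T6} -> T6 in holders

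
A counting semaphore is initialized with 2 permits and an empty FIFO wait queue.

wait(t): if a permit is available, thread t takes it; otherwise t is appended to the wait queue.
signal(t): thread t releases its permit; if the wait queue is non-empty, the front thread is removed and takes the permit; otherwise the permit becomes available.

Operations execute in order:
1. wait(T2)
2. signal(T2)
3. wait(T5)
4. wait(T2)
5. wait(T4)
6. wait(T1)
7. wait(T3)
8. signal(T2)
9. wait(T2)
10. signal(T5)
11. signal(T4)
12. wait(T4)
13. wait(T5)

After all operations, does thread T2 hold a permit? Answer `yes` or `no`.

Step 1: wait(T2) -> count=1 queue=[] holders={T2}
Step 2: signal(T2) -> count=2 queue=[] holders={none}
Step 3: wait(T5) -> count=1 queue=[] holders={T5}
Step 4: wait(T2) -> count=0 queue=[] holders={T2,T5}
Step 5: wait(T4) -> count=0 queue=[T4] holders={T2,T5}
Step 6: wait(T1) -> count=0 queue=[T4,T1] holders={T2,T5}
Step 7: wait(T3) -> count=0 queue=[T4,T1,T3] holders={T2,T5}
Step 8: signal(T2) -> count=0 queue=[T1,T3] holders={T4,T5}
Step 9: wait(T2) -> count=0 queue=[T1,T3,T2] holders={T4,T5}
Step 10: signal(T5) -> count=0 queue=[T3,T2] holders={T1,T4}
Step 11: signal(T4) -> count=0 queue=[T2] holders={T1,T3}
Step 12: wait(T4) -> count=0 queue=[T2,T4] holders={T1,T3}
Step 13: wait(T5) -> count=0 queue=[T2,T4,T5] holders={T1,T3}
Final holders: {T1,T3} -> T2 not in holders

Answer: no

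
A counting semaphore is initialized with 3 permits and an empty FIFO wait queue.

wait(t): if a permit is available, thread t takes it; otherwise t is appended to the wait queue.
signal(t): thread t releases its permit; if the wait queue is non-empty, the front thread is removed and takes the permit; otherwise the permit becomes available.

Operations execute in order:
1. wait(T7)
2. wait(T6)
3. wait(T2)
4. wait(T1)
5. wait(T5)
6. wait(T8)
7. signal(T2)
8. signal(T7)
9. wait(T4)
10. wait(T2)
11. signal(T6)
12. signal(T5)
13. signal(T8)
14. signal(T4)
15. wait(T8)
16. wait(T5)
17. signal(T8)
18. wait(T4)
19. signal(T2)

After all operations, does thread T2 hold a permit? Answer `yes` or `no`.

Answer: no

Derivation:
Step 1: wait(T7) -> count=2 queue=[] holders={T7}
Step 2: wait(T6) -> count=1 queue=[] holders={T6,T7}
Step 3: wait(T2) -> count=0 queue=[] holders={T2,T6,T7}
Step 4: wait(T1) -> count=0 queue=[T1] holders={T2,T6,T7}
Step 5: wait(T5) -> count=0 queue=[T1,T5] holders={T2,T6,T7}
Step 6: wait(T8) -> count=0 queue=[T1,T5,T8] holders={T2,T6,T7}
Step 7: signal(T2) -> count=0 queue=[T5,T8] holders={T1,T6,T7}
Step 8: signal(T7) -> count=0 queue=[T8] holders={T1,T5,T6}
Step 9: wait(T4) -> count=0 queue=[T8,T4] holders={T1,T5,T6}
Step 10: wait(T2) -> count=0 queue=[T8,T4,T2] holders={T1,T5,T6}
Step 11: signal(T6) -> count=0 queue=[T4,T2] holders={T1,T5,T8}
Step 12: signal(T5) -> count=0 queue=[T2] holders={T1,T4,T8}
Step 13: signal(T8) -> count=0 queue=[] holders={T1,T2,T4}
Step 14: signal(T4) -> count=1 queue=[] holders={T1,T2}
Step 15: wait(T8) -> count=0 queue=[] holders={T1,T2,T8}
Step 16: wait(T5) -> count=0 queue=[T5] holders={T1,T2,T8}
Step 17: signal(T8) -> count=0 queue=[] holders={T1,T2,T5}
Step 18: wait(T4) -> count=0 queue=[T4] holders={T1,T2,T5}
Step 19: signal(T2) -> count=0 queue=[] holders={T1,T4,T5}
Final holders: {T1,T4,T5} -> T2 not in holders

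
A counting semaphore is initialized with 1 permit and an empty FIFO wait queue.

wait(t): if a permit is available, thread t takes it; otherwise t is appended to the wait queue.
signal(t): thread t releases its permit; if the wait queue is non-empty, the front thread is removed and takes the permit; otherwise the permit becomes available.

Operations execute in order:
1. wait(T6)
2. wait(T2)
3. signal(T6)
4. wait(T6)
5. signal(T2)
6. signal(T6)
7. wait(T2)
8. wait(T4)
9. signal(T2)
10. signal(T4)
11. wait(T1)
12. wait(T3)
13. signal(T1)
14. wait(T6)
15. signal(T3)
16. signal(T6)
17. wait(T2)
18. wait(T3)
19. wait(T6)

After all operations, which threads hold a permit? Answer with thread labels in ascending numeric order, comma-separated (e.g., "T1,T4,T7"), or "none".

Step 1: wait(T6) -> count=0 queue=[] holders={T6}
Step 2: wait(T2) -> count=0 queue=[T2] holders={T6}
Step 3: signal(T6) -> count=0 queue=[] holders={T2}
Step 4: wait(T6) -> count=0 queue=[T6] holders={T2}
Step 5: signal(T2) -> count=0 queue=[] holders={T6}
Step 6: signal(T6) -> count=1 queue=[] holders={none}
Step 7: wait(T2) -> count=0 queue=[] holders={T2}
Step 8: wait(T4) -> count=0 queue=[T4] holders={T2}
Step 9: signal(T2) -> count=0 queue=[] holders={T4}
Step 10: signal(T4) -> count=1 queue=[] holders={none}
Step 11: wait(T1) -> count=0 queue=[] holders={T1}
Step 12: wait(T3) -> count=0 queue=[T3] holders={T1}
Step 13: signal(T1) -> count=0 queue=[] holders={T3}
Step 14: wait(T6) -> count=0 queue=[T6] holders={T3}
Step 15: signal(T3) -> count=0 queue=[] holders={T6}
Step 16: signal(T6) -> count=1 queue=[] holders={none}
Step 17: wait(T2) -> count=0 queue=[] holders={T2}
Step 18: wait(T3) -> count=0 queue=[T3] holders={T2}
Step 19: wait(T6) -> count=0 queue=[T3,T6] holders={T2}
Final holders: T2

Answer: T2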